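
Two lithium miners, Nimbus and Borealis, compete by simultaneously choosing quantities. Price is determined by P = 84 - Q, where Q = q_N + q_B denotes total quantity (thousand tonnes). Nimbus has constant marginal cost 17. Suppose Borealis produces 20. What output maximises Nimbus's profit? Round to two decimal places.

With the rival's output fixed at 20, Nimbus's profit is π_N = (84 - 20 - q_N)q_N - (17q_N) = (64 - q_N)q_N - (17q_N).
∂π_N/∂q_N = 47 - 2q_N = 0, so q_N = 47/2.

23.50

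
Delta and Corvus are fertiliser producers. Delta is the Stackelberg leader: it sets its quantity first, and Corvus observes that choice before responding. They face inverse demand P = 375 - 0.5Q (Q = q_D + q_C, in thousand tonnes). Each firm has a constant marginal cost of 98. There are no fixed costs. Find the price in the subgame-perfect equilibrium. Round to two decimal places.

167.25

The follower Corvus best-responds to any q_D: π_C = (375 - 0.5Q)q_C - 98q_C.
Setting the follower's marginal profit to zero, 277 - (1/2)q_D - q_C = 0, i.e. q_C = (277 - (1/2)q_D).
The leader anticipates this reaction. Substituting into P = 375 - 0.5Q gives P = 473/2 - (1/4)q_D, so π_D = (473/2 - (1/4)q_D)q_D - 98q_D.
The leader's first-order condition 277/2 - (1/2)q_D = 0 yields q_D = 277.
Then q_C = (277 - (1/2)·277) = 277/2.
Total output Q = 831/2, so price P = 375 - (1/2)·(831/2) = 669/4.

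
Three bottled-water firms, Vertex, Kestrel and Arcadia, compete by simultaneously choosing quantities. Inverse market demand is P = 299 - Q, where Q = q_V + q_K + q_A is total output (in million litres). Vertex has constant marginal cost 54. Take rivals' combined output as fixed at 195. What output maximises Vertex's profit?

25

With rivals' combined output fixed at 195, Vertex's profit is π_V = (299 - 195 - q_V)q_V - (54q_V) = (104 - q_V)q_V - (54q_V).
∂π_V/∂q_V = 50 - 2q_V = 0, so q_V = 25.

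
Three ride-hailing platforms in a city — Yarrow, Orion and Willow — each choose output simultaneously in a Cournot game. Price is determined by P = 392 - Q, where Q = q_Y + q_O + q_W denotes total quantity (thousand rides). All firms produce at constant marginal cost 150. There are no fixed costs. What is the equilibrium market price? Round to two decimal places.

A representative firm's profit is π_i = q_i(392 - Q) - 150q_i.
First-order condition (treating rivals' output as given): 242 - 2q_i - Σ_{j≠i} q_j = 0.
With identical firms every q_j equals q_i, so Σ_{j≠i} q_j = 2q_i and 242 = 4q_i, giving q_i = 121/2.
Total output Q = 363/2, so price P = 392 - 363/2 = 421/2.

210.50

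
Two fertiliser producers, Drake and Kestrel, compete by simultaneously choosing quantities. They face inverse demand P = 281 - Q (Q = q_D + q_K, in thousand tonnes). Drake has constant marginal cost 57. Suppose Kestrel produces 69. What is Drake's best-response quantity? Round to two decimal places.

77.50

With the rival's output fixed at 69, Drake's profit is π_D = (281 - 69 - q_D)q_D - (57q_D) = (212 - q_D)q_D - (57q_D).
∂π_D/∂q_D = 155 - 2q_D = 0, so q_D = 155/2.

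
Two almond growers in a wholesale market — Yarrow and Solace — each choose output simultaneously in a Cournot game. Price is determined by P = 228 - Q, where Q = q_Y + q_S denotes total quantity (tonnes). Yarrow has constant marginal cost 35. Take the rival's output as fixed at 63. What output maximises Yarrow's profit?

65

With the rival's output fixed at 63, Yarrow's profit is π_Y = (228 - 63 - q_Y)q_Y - (35q_Y) = (165 - q_Y)q_Y - (35q_Y).
∂π_Y/∂q_Y = 130 - 2q_Y = 0, so q_Y = 65.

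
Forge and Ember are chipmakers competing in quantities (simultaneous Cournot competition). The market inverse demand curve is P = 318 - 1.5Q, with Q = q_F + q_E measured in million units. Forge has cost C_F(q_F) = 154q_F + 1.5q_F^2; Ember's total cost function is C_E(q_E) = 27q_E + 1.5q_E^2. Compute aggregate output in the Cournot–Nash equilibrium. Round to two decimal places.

Forge's profit: π_F = (318 - 1.5Q)q_F - (154q_F + (3/2)q_F²). Setting ∂π_F/∂q_F = 0: 164 - 6q_F - (3/2)(q_E) = 0.
Ember's first-order condition: 291 - 6q_E - (3/2)(q_F) = 0.
Rearranging gives the reaction functions q_F = (164 - (3/2)q_E)/6 and q_E = (291 - (3/2)q_F)/6.
Solving the pair: q_F = 146/9, q_E = 400/9.
Total output Q = 146/9 + 400/9 = 182/3.

60.67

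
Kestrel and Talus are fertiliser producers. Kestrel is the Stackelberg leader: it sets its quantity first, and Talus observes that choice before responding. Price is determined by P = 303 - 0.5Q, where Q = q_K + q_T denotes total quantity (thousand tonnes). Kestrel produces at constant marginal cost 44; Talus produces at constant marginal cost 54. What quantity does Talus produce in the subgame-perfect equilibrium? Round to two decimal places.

Solve by backward induction. Given q_K, the follower Talus maximises π_T = (303 - (1/2)q_K - (1/2)q_T)q_T - 54q_T.
Follower FOC: 249 - (1/2)q_K - q_T = 0, so q_T(q_K) = (249 - (1/2)q_K).
Kestrel substitutes q_T(q_K) into its own profit: π_K = q_K(303 - (1/2)q_K - (249 - (1/2)q_K)/2) - 44q_K = (357/2 - (1/4)q_K)q_K - 44q_K.
Maximising: ∂π_K/∂q_K = 269/2 - (1/2)q_K = 0, giving q_K = 269.
Then q_T = (249 - (1/2)·269) = 229/2.

114.50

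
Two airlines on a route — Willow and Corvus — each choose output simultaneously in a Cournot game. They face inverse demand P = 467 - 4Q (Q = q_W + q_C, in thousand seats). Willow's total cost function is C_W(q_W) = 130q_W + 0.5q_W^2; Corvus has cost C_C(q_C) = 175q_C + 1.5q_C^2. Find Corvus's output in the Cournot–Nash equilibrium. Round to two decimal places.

15.42

Willow's profit: π_W = (467 - 4Q)q_W - (130q_W + (1/2)q_W²). Setting ∂π_W/∂q_W = 0: 337 - 9q_W - 4(q_C) = 0.
Corvus's first-order condition: 292 - 11q_C - 4(q_W) = 0.
Rearranging gives the reaction functions q_W = (337 - 4q_C)/9 and q_C = (292 - 4q_W)/11.
Solving the pair: q_W = 30.5904, q_C = 1280/83.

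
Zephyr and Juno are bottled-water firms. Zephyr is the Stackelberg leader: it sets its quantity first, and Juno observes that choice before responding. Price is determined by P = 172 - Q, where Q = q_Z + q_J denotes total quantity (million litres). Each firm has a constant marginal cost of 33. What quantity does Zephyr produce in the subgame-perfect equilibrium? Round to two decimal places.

Solve by backward induction. Given q_Z, the follower Juno maximises π_J = (172 - q_Z - q_J)q_J - 33q_J.
∂π_J/∂q_J = 139 - q_Z - 2q_J = 0 gives the reaction function q_J = (139 - q_Z)/2.
The leader anticipates this reaction. Substituting into P = 172 - Q gives P = 205/2 - (1/2)q_Z, so π_Z = (205/2 - (1/2)q_Z)q_Z - 33q_Z.
The leader's first-order condition 139/2 - q_Z = 0 yields q_Z = 139/2.
Then q_J = (139 - 139/2)/2 = 139/4.

69.50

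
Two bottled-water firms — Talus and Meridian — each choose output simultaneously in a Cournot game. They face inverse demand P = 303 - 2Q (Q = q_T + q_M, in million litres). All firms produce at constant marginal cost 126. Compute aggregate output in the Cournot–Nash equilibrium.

59

A representative firm's profit is π_i = q_i(303 - 2Q) - 126q_i.
First-order condition (treating rivals' output as given): 177 - 4q_i - 2q_j = 0.
With identical firms every q_j equals q_i, so q_j = q_i and 177 = 6q_i, giving q_i = 59/2.
Total output Q = 59/2 + 59/2 = 59.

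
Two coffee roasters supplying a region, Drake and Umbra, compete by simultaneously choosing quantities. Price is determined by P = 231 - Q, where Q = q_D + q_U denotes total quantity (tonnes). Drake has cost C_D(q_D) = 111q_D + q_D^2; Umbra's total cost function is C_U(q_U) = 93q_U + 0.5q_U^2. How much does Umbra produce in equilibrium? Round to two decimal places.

39.27

Drake's profit: π_D = (231 - Q)q_D - (111q_D + q_D²). Setting ∂π_D/∂q_D = 0: 120 - 4q_D - (q_U) = 0.
Umbra's profit: π_U = (231 - Q)q_U - (93q_U + (1/2)q_U²). Setting ∂π_U/∂q_U = 0: 138 - 3q_U - (q_D) = 0.
So q_D = (120 - q_U)/4 and q_U = (138 - q_D)/3.
Solving the pair: q_D = 222/11, q_U = 432/11.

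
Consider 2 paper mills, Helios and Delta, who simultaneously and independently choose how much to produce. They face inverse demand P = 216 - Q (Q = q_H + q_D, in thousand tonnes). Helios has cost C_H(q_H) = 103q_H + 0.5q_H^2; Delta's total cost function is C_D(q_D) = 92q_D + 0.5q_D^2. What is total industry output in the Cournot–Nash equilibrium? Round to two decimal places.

59.25

Helios's profit: π_H = (216 - Q)q_H - (103q_H + (1/2)q_H²). Setting ∂π_H/∂q_H = 0: 113 - 3q_H - (q_D) = 0.
Delta's first-order condition: 124 - 3q_D - (q_H) = 0.
Best responses: q_H = (113 - q_D)/3, q_D = (124 - q_H)/3.
Substituting one into the other gives q_H = 215/8 and q_D = 259/8.
Total output Q = 215/8 + 259/8 = 237/4.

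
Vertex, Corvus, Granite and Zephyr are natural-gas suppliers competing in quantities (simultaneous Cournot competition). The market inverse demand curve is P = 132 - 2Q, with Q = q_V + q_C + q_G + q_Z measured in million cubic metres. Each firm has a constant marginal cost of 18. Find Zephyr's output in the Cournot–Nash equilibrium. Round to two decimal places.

Each firm earns π_i = (132 - 2Q)q_i - 18q_i.
First-order condition (treating rivals' output as given): 114 - 4q_i - 2·Σ_{j≠i} q_j = 0.
With identical firms every q_j equals q_i, so Σ_{j≠i} q_j = 3q_i and 114 = 10q_i, giving q_i = 57/5.

11.40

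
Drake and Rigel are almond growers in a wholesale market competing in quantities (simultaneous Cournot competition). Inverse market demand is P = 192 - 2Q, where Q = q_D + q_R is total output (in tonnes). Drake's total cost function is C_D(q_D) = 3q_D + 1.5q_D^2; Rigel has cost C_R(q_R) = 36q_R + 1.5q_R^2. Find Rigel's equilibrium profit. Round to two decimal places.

Drake's profit: π_D = (192 - 2Q)q_D - (3q_D + (3/2)q_D²). Setting ∂π_D/∂q_D = 0: 189 - 7q_D - 2(q_R) = 0.
Rigel's first-order condition: 156 - 7q_R - 2(q_D) = 0.
So q_D = (189 - 2q_R)/7 and q_R = (156 - 2q_D)/7.
Substituting one into the other gives q_D = 337/15 and q_R = 238/15.
Price P = 192 - 2·(115/3) = 346/3.
Rigel's profit: (346/3)·(238/15) - 36·(238/15) - (3/2)(238/15)² = 881.1289.

881.13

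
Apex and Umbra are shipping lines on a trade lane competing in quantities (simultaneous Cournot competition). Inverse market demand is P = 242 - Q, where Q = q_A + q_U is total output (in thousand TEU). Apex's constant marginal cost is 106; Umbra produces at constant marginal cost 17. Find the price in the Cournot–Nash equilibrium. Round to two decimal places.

Apex's profit: π_A = (242 - Q)q_A - (106q_A). Setting ∂π_A/∂q_A = 0: 136 - 2q_A - (q_U) = 0.
Umbra's profit: π_U = (242 - Q)q_U - (17q_U). Setting ∂π_U/∂q_U = 0: 225 - 2q_U - (q_A) = 0.
Rearranging gives the reaction functions q_A = (136 - q_U)/2 and q_U = (225 - q_A)/2.
Substituting one into the other gives q_A = 47/3 and q_U = 314/3.
Total output Q = 361/3, so price P = 242 - 361/3 = 365/3.

121.67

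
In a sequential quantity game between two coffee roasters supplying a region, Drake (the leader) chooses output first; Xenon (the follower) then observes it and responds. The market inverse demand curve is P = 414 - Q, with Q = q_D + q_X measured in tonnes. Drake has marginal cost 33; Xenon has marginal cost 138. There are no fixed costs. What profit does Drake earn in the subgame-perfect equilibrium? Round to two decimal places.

Solve by backward induction. Given q_D, the follower Xenon maximises π_X = (414 - q_D - q_X)q_X - 138q_X.
∂π_X/∂q_X = 276 - q_D - 2q_X = 0 gives the reaction function q_X = (276 - q_D)/2.
The leader anticipates this reaction. Substituting into P = 414 - Q gives P = 276 - (1/2)q_D, so π_D = (276 - (1/2)q_D)q_D - 33q_D.
The leader's first-order condition 243 - q_D = 0 yields q_D = 243.
Then q_X = (276 - 243)/2 = 33/2.
Price P = 414 - 519/2 = 309/2.
Drake's profit: (309/2 - 33)·243 = 29524.5000.

29524.50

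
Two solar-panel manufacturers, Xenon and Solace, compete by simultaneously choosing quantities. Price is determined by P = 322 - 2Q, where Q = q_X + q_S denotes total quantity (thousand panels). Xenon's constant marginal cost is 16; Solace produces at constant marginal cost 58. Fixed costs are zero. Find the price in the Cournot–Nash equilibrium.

132

Xenon's profit: π_X = (322 - 2Q)q_X - (16q_X). Setting ∂π_X/∂q_X = 0: 306 - 4q_X - 2(q_S) = 0.
Solace's profit: π_S = (322 - 2Q)q_S - (58q_S). Setting ∂π_S/∂q_S = 0: 264 - 4q_S - 2(q_X) = 0.
Rearranging gives the reaction functions q_X = (306 - 2q_S)/4 and q_S = (264 - 2q_X)/4.
Substituting one into the other gives q_X = 58 and q_S = 37.
Total output Q = 95, so price P = 322 - 2·95 = 132.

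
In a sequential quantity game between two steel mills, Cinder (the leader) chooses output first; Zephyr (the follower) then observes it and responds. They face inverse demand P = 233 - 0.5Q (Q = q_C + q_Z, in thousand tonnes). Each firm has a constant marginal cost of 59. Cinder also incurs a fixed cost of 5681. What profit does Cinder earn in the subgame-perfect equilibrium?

1888

The follower Zephyr best-responds to any q_C: π_Z = (233 - 0.5Q)q_Z - 59q_Z.
Setting the follower's marginal profit to zero, 174 - (1/2)q_C - q_Z = 0, i.e. q_Z = (174 - (1/2)q_C).
Cinder substitutes q_Z(q_C) into its own profit: π_C = q_C(233 - (1/2)q_C - (174 - (1/2)q_C)/2) - 59q_C = (146 - (1/4)q_C)q_C - 59q_C.
The leader's first-order condition 87 - (1/2)q_C = 0 yields q_C = 174.
Then q_Z = (174 - (1/2)·174) = 87.
Price P = 233 - (1/2)·261 = 205/2.
Cinder's profit: (205/2 - 59)·174 - 5681 = 1888.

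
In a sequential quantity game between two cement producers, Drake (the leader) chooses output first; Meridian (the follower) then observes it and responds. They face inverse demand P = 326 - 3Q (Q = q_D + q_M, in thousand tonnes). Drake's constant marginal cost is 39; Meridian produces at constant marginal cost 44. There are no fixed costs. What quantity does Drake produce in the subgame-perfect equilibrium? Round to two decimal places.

48.67

Solve by backward induction. Given q_D, the follower Meridian maximises π_M = (326 - 3q_D - 3q_M)q_M - 44q_M.
Setting the follower's marginal profit to zero, 282 - 3q_D - 6q_M = 0, i.e. q_M = (282 - 3q_D)/6.
The leader anticipates this reaction. Substituting into P = 326 - 3Q gives P = 185 - (3/2)q_D, so π_D = (185 - (3/2)q_D)q_D - 39q_D.
Maximising: ∂π_D/∂q_D = 146 - 3q_D = 0, giving q_D = 146/3.
Then q_M = (282 - 3·(146/3))/6 = 68/3.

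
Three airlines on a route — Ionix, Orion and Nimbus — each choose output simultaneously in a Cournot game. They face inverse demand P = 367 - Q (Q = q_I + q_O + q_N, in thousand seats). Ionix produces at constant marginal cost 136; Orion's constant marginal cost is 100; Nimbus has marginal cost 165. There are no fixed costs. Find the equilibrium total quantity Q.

Ionix's profit: π_I = (367 - Q)q_I - (136q_I). Setting ∂π_I/∂q_I = 0: 231 - 2q_I - (q_O + q_N) = 0.
Orion's first-order condition: 267 - 2q_O - (q_I + q_N) = 0.
Nimbus's first-order condition: 202 - 2q_N - (q_I + q_O) = 0.
Adding the 3 first-order conditions: 700 − 4Q = 0, so Q = 175.
Back-substituting: q_I = (231 − 175) = 56, q_O = (267 − 175) = 92, q_N = (202 − 175) = 27.
Total output Q = 56 + 92 + 27 = 175.

175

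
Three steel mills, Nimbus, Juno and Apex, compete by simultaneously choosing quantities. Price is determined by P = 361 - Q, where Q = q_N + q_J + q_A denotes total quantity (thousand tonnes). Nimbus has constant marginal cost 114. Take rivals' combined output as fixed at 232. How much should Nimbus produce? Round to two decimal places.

7.50

With rivals' combined output fixed at 232, Nimbus's profit is π_N = (361 - 232 - q_N)q_N - (114q_N) = (129 - q_N)q_N - (114q_N).
∂π_N/∂q_N = 15 - 2q_N = 0, so q_N = 15/2.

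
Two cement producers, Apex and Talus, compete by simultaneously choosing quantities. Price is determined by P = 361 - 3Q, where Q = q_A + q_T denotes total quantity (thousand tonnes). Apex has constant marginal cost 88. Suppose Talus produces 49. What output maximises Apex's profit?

With the rival's output fixed at 49, Apex's profit is π_A = (361 - 3·49 - 3q_A)q_A - (88q_A) = (214 - 3q_A)q_A - (88q_A).
∂π_A/∂q_A = 126 - 6q_A = 0, so q_A = 21.

21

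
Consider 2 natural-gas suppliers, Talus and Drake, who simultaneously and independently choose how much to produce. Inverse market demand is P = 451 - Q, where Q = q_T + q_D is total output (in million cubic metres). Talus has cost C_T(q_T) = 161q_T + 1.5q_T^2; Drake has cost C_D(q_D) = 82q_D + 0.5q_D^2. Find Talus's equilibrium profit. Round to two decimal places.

3201.54

Talus's profit: π_T = (451 - Q)q_T - (161q_T + (3/2)q_T²). Setting ∂π_T/∂q_T = 0: 290 - 5q_T - (q_D) = 0.
Drake's profit: π_D = (451 - Q)q_D - (82q_D + (1/2)q_D²). Setting ∂π_D/∂q_D = 0: 369 - 3q_D - (q_T) = 0.
So q_T = (290 - q_D)/5 and q_D = (369 - q_T)/3.
Solving the pair: q_T = 501/14, q_D = 1555/14.
Price P = 451 - 1028/7 = 304.1429.
Talus's profit: 304.1429·(501/14) - 161·(501/14) - (3/2)(501/14)² = 3201.5434.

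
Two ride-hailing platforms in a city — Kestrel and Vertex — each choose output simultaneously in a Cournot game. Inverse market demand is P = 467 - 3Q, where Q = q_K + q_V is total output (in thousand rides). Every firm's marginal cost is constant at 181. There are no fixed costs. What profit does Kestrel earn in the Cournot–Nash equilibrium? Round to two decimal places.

A representative firm's profit is π_i = q_i(467 - 3Q) - 181q_i.
First-order condition (treating rivals' output as given): 286 - 6q_i - 3q_j = 0.
With identical firms every q_j equals q_i, so q_j = q_i and 286 = 9q_i, giving q_i = 286/9.
Price P = 467 - 3·(572/9) = 829/3.
Kestrel's profit: (829/3 - 181)·(286/9) = 3029.4815.

3029.48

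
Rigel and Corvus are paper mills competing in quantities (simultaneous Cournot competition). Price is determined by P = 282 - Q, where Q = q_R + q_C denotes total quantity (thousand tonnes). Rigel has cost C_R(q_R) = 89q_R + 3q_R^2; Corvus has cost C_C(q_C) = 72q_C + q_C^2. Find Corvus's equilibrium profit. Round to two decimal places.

Rigel's profit: π_R = (282 - Q)q_R - (89q_R + 3q_R²). Setting ∂π_R/∂q_R = 0: 193 - 8q_R - (q_C) = 0.
Corvus's first-order condition: 210 - 4q_C - (q_R) = 0.
So q_R = (193 - q_C)/8 and q_C = (210 - q_R)/4.
Solving the pair: q_R = 562/31, q_C = 1487/31.
Price P = 282 - 66.0968 = 215.9032.
Corvus's profit: 215.9032·(1487/31) - 72·(1487/31) - (1487/31)² = 4601.8085.

4601.81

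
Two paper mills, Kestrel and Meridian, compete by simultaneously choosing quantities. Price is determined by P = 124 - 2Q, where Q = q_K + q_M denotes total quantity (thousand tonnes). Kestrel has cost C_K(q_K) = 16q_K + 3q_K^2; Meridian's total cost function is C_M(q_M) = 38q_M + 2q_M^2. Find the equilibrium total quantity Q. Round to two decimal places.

Kestrel's profit: π_K = (124 - 2Q)q_K - (16q_K + 3q_K²). Setting ∂π_K/∂q_K = 0: 108 - 10q_K - 2(q_M) = 0.
Meridian's profit: π_M = (124 - 2Q)q_M - (38q_M + 2q_M²). Setting ∂π_M/∂q_M = 0: 86 - 8q_M - 2(q_K) = 0.
Best responses: q_K = (108 - 2q_M)/10, q_M = (86 - 2q_K)/8.
Substituting one into the other gives q_K = 173/19 and q_M = 161/19.
Total output Q = 173/19 + 161/19 = 334/19.

17.58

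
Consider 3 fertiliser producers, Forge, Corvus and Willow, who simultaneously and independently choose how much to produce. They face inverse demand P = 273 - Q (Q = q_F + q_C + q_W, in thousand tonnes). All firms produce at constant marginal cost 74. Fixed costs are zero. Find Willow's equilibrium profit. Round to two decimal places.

Each firm earns π_i = (273 - Q)q_i - 74q_i.
Setting ∂π_i/∂q_i = 0 with rivals' quantities fixed: 199 - 2q_i - Σ_{j≠i} q_j = 0.
With identical firms every q_j equals q_i, so Σ_{j≠i} q_j = 2q_i and 199 = 4q_i, giving q_i = 199/4.
Price P = 273 - 597/4 = 495/4.
Willow's profit: (495/4 - 74)·(199/4) = 2475.0625.

2475.06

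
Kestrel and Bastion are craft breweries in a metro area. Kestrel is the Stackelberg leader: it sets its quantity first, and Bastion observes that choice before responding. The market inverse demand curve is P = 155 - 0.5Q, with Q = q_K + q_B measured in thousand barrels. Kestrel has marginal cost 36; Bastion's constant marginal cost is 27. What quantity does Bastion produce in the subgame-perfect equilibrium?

The follower Bastion best-responds to any q_K: π_B = (155 - 0.5Q)q_B - 27q_B.
Follower FOC: 128 - (1/2)q_K - q_B = 0, so q_B(q_K) = (128 - (1/2)q_K).
Kestrel substitutes q_B(q_K) into its own profit: π_K = q_K(155 - (1/2)q_K - (128 - (1/2)q_K)/2) - 36q_K = (91 - (1/4)q_K)q_K - 36q_K.
The leader's first-order condition 55 - (1/2)q_K = 0 yields q_K = 110.
Then q_B = (128 - (1/2)·110) = 73.

73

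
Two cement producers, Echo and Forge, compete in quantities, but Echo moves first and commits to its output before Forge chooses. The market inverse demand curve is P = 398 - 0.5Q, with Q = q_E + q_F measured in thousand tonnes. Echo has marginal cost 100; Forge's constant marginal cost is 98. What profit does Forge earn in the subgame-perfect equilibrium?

11552

The follower Forge best-responds to any q_E: π_F = (398 - 0.5Q)q_F - 98q_F.
∂π_F/∂q_F = 300 - (1/2)q_E - q_F = 0 gives the reaction function q_F = (300 - (1/2)q_E).
The leader anticipates this reaction. Substituting into P = 398 - 0.5Q gives P = 248 - (1/4)q_E, so π_E = (248 - (1/4)q_E)q_E - 100q_E.
Leader FOC: 148 - (1/2)q_E = 0, so q_E = 296.
Then q_F = (300 - (1/2)·296) = 152.
Price P = 398 - (1/2)·448 = 174.
Forge's profit: (174 - 98)·152 = 11552.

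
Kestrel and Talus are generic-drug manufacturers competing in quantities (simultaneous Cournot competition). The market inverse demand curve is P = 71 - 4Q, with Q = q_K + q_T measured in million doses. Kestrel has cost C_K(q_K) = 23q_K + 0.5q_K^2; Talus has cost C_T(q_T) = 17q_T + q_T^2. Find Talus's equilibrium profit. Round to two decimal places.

78.92

Kestrel's profit: π_K = (71 - 4Q)q_K - (23q_K + (1/2)q_K²). Setting ∂π_K/∂q_K = 0: 48 - 9q_K - 4(q_T) = 0.
Talus's first-order condition: 54 - 10q_T - 4(q_K) = 0.
So q_K = (48 - 4q_T)/9 and q_T = (54 - 4q_K)/10.
Solving the pair: q_K = 132/37, q_T = 147/37.
Price P = 71 - 4·(279/37) = 1511/37.
Talus's profit: (1511/37)·(147/37) - 17·(147/37) - (147/37)² = 78.9226.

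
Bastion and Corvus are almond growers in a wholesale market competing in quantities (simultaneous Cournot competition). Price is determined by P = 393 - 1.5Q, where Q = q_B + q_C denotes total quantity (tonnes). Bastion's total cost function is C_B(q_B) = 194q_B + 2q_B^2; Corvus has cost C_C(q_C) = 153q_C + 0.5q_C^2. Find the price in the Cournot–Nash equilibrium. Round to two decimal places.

Bastion's profit: π_B = (393 - 1.5Q)q_B - (194q_B + 2q_B²). Setting ∂π_B/∂q_B = 0: 199 - 7q_B - (3/2)(q_C) = 0.
Corvus's first-order condition: 240 - 4q_C - (3/2)(q_B) = 0.
Best responses: q_B = (199 - (3/2)q_C)/7, q_C = (240 - (3/2)q_B)/4.
Solving the pair: q_B = 1744/103, q_C = 53.6505.
Total output Q = 70.5825, so price P = 393 - (3/2)·70.5825 = 287.1262.

287.13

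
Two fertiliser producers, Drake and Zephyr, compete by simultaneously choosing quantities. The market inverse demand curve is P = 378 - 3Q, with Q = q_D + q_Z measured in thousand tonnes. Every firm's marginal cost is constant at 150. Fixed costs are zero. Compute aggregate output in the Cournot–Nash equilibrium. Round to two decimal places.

50.67

Each firm earns π_i = (378 - 3Q)q_i - 150q_i.
Setting ∂π_i/∂q_i = 0 with rivals' quantities fixed: 228 - 6q_i - 3q_j = 0.
By symmetry each firm produces the same amount; substituting q_j = q_i yields q_i = 228/9 = 76/3.
Total output Q = 76/3 + 76/3 = 152/3.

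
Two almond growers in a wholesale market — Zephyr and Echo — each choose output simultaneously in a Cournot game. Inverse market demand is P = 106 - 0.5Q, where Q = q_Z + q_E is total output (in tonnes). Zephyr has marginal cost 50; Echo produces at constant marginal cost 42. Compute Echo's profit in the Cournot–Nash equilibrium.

1152

Zephyr's profit: π_Z = (106 - 0.5Q)q_Z - (50q_Z). Setting ∂π_Z/∂q_Z = 0: 56 - q_Z - (1/2)(q_E) = 0.
Echo's first-order condition: 64 - q_E - (1/2)(q_Z) = 0.
Rearranging gives the reaction functions q_Z = (56 - (1/2)q_E) and q_E = (64 - (1/2)q_Z).
Solving the pair: q_Z = 32, q_E = 48.
Price P = 106 - (1/2)·80 = 66.
Echo's profit: (66 - 42)·48 = 1152.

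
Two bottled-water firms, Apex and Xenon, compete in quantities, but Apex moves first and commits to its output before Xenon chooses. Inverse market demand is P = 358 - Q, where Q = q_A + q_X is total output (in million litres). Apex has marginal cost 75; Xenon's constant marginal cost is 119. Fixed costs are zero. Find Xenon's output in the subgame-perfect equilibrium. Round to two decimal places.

Solve by backward induction. Given q_A, the follower Xenon maximises π_X = (358 - q_A - q_X)q_X - 119q_X.
Setting the follower's marginal profit to zero, 239 - q_A - 2q_X = 0, i.e. q_X = (239 - q_A)/2.
Apex substitutes q_X(q_A) into its own profit: π_A = q_A(358 - q_A - (239 - q_A)/2) - 75q_A = (477/2 - (1/2)q_A)q_A - 75q_A.
The leader's first-order condition 327/2 - q_A = 0 yields q_A = 327/2.
Then q_X = (239 - 327/2)/2 = 151/4.

37.75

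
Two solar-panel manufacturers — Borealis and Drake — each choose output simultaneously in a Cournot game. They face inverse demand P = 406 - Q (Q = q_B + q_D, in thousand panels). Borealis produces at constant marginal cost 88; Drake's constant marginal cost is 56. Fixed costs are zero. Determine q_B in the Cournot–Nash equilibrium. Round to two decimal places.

Borealis's profit: π_B = (406 - Q)q_B - (88q_B). Setting ∂π_B/∂q_B = 0: 318 - 2q_B - (q_D) = 0.
Drake's profit: π_D = (406 - Q)q_D - (56q_D). Setting ∂π_D/∂q_D = 0: 350 - 2q_D - (q_B) = 0.
Rearranging gives the reaction functions q_B = (318 - q_D)/2 and q_D = (350 - q_B)/2.
Solving the pair: q_B = 286/3, q_D = 382/3.

95.33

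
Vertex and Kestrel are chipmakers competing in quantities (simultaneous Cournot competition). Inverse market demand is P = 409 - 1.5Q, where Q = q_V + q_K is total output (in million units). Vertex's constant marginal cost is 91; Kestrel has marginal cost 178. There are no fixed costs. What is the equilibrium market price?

226

Vertex's profit: π_V = (409 - 1.5Q)q_V - (91q_V). Setting ∂π_V/∂q_V = 0: 318 - 3q_V - (3/2)(q_K) = 0.
Kestrel's first-order condition: 231 - 3q_K - (3/2)(q_V) = 0.
Best responses: q_V = (318 - (3/2)q_K)/3, q_K = (231 - (3/2)q_V)/3.
Substituting one into the other gives q_V = 90 and q_K = 32.
Total output Q = 122, so price P = 409 - (3/2)·122 = 226.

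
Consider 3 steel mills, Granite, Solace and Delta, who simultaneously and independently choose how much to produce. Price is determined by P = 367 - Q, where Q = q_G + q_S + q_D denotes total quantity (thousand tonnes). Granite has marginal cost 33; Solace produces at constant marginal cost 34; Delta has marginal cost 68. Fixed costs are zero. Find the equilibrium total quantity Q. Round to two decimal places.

241.50

Granite's profit: π_G = (367 - Q)q_G - (33q_G). Setting ∂π_G/∂q_G = 0: 334 - 2q_G - (q_S + q_D) = 0.
Solace's profit: π_S = (367 - Q)q_S - (34q_S). Setting ∂π_S/∂q_S = 0: 333 - 2q_S - (q_G + q_D) = 0.
Delta's first-order condition: 299 - 2q_D - (q_G + q_S) = 0.
Adding the 3 first-order conditions: 966 − 4Q = 0, so Q = 483/2.
Back-substituting: q_G = (334 − 483/2) = 185/2, q_S = (333 − 483/2) = 183/2, q_D = (299 − 483/2) = 115/2.
Total output Q = 185/2 + 183/2 + 115/2 = 483/2.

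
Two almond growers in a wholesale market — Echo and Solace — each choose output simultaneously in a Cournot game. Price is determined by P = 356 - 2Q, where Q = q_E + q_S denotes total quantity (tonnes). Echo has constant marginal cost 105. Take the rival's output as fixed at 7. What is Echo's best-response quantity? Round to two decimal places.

With the rival's output fixed at 7, Echo's profit is π_E = (356 - 2·7 - 2q_E)q_E - (105q_E) = (342 - 2q_E)q_E - (105q_E).
∂π_E/∂q_E = 237 - 4q_E = 0, so q_E = 237/4.

59.25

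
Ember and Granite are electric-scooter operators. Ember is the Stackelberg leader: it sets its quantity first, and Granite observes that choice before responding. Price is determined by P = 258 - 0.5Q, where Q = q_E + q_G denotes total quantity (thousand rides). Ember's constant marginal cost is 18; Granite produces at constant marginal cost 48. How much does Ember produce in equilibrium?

Solve by backward induction. Given q_E, the follower Granite maximises π_G = (258 - (1/2)q_E - (1/2)q_G)q_G - 48q_G.
Follower FOC: 210 - (1/2)q_E - q_G = 0, so q_G(q_E) = (210 - (1/2)q_E).
Ember substitutes q_G(q_E) into its own profit: π_E = q_E(258 - (1/2)q_E - (210 - (1/2)q_E)/2) - 18q_E = (153 - (1/4)q_E)q_E - 18q_E.
Leader FOC: 135 - (1/2)q_E = 0, so q_E = 270.
Then q_G = (210 - (1/2)·270) = 75.

270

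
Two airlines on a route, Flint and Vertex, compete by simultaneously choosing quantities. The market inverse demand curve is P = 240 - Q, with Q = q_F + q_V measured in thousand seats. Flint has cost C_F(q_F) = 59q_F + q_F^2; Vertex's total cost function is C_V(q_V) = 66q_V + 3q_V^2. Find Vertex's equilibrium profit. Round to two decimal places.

1103.95

Flint's profit: π_F = (240 - Q)q_F - (59q_F + q_F²). Setting ∂π_F/∂q_F = 0: 181 - 4q_F - (q_V) = 0.
Vertex's first-order condition: 174 - 8q_V - (q_F) = 0.
Best responses: q_F = (181 - q_V)/4, q_V = (174 - q_F)/8.
Substituting one into the other gives q_F = 1274/31 and q_V = 515/31.
Price P = 240 - 1789/31 = 182.2903.
Vertex's profit: 182.2903·(515/31) - 66·(515/31) - 3(515/31)² = 1103.9542.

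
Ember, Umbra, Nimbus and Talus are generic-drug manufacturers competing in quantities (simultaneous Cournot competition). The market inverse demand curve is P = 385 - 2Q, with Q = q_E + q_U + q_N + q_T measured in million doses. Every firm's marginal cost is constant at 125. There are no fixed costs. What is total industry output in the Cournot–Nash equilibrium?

A representative firm's profit is π_i = q_i(385 - 2Q) - 125q_i.
Setting ∂π_i/∂q_i = 0 with rivals' quantities fixed: 260 - 4q_i - 2·Σ_{j≠i} q_j = 0.
With identical firms every q_j equals q_i, so Σ_{j≠i} q_j = 3q_i and 260 = 10q_i, giving q_i = 26.
Total output Q = 26 + 26 + 26 + 26 = 104.

104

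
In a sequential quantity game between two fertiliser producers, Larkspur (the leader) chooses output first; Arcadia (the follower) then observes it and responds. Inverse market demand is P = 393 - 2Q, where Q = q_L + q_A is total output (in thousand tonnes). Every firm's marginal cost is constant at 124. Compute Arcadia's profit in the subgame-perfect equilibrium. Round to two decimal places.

The follower Arcadia best-responds to any q_L: π_A = (393 - 2Q)q_A - 124q_A.
Follower FOC: 269 - 2q_L - 4q_A = 0, so q_A(q_L) = (269 - 2q_L)/4.
The leader anticipates this reaction. Substituting into P = 393 - 2Q gives P = 517/2 - q_L, so π_L = (517/2 - q_L)q_L - 124q_L.
Maximising: ∂π_L/∂q_L = 269/2 - 2q_L = 0, giving q_L = 269/4.
Then q_A = (269 - 2·(269/4))/4 = 269/8.
Price P = 393 - 2·(807/8) = 765/4.
Arcadia's profit: (765/4 - 124)·(269/8) = 2261.2813.

2261.28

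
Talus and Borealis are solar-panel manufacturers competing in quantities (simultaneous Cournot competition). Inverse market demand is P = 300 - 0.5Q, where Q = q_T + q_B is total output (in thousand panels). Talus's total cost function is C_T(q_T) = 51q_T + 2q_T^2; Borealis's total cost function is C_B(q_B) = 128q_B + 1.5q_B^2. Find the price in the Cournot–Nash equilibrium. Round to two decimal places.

Talus's profit: π_T = (300 - 0.5Q)q_T - (51q_T + 2q_T²). Setting ∂π_T/∂q_T = 0: 249 - 5q_T - (1/2)(q_B) = 0.
Borealis's profit: π_B = (300 - 0.5Q)q_B - (128q_B + (3/2)q_B²). Setting ∂π_B/∂q_B = 0: 172 - 4q_B - (1/2)(q_T) = 0.
So q_T = (249 - (1/2)q_B)/5 and q_B = (172 - (1/2)q_T)/4.
Substituting one into the other gives q_T = 46.0759 and q_B = 37.2405.
Total output Q = 83.3165, so price P = 300 - (1/2)·83.3165 = 258.3418.

258.34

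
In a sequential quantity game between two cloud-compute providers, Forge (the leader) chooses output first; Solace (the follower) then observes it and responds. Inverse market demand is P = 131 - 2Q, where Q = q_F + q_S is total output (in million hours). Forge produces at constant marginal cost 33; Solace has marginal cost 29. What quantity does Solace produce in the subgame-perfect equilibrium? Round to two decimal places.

The follower Solace best-responds to any q_F: π_S = (131 - 2Q)q_S - 29q_S.
Setting the follower's marginal profit to zero, 102 - 2q_F - 4q_S = 0, i.e. q_S = (102 - 2q_F)/4.
The leader anticipates this reaction. Substituting into P = 131 - 2Q gives P = 80 - q_F, so π_F = (80 - q_F)q_F - 33q_F.
Leader FOC: 47 - 2q_F = 0, so q_F = 47/2.
Then q_S = (102 - 2·(47/2))/4 = 55/4.

13.75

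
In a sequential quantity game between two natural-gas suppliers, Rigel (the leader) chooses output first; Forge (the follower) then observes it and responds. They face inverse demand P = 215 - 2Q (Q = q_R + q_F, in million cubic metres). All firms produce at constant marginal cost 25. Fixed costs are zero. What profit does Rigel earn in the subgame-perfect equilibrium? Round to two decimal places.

2256.25

Solve by backward induction. Given q_R, the follower Forge maximises π_F = (215 - 2q_R - 2q_F)q_F - 25q_F.
Setting the follower's marginal profit to zero, 190 - 2q_R - 4q_F = 0, i.e. q_F = (190 - 2q_R)/4.
The leader anticipates this reaction. Substituting into P = 215 - 2Q gives P = 120 - q_R, so π_R = (120 - q_R)q_R - 25q_R.
Leader FOC: 95 - 2q_R = 0, so q_R = 95/2.
Then q_F = (190 - 2·(95/2))/4 = 95/4.
Price P = 215 - 2·(285/4) = 145/2.
Rigel's profit: (145/2 - 25)·(95/2) = 2256.2500.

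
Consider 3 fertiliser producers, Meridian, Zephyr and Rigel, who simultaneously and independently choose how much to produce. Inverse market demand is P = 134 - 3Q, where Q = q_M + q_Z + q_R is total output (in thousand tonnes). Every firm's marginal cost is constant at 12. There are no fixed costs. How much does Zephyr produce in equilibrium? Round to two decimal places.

Each firm earns π_i = (134 - 3Q)q_i - 12q_i.
First-order condition (treating rivals' output as given): 122 - 6q_i - 3·Σ_{j≠i} q_j = 0.
With identical firms every q_j equals q_i, so Σ_{j≠i} q_j = 2q_i and 122 = 12q_i, giving q_i = 61/6.

10.17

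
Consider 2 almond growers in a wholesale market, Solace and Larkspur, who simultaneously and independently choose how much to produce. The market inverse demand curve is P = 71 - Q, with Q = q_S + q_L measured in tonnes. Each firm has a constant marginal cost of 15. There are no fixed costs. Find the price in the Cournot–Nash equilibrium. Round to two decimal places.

33.67

A representative firm's profit is π_i = q_i(71 - Q) - 15q_i.
Setting ∂π_i/∂q_i = 0 with rivals' quantities fixed: 56 - 2q_i - q_j = 0.
With identical firms every q_j equals q_i, so q_j = q_i and 56 = 3q_i, giving q_i = 56/3.
Total output Q = 112/3, so price P = 71 - 112/3 = 101/3.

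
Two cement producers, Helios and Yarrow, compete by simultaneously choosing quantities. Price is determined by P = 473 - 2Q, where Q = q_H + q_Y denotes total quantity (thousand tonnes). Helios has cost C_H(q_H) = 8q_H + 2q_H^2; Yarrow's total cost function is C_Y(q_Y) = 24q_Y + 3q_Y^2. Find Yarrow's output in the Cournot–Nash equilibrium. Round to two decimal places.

Helios's profit: π_H = (473 - 2Q)q_H - (8q_H + 2q_H²). Setting ∂π_H/∂q_H = 0: 465 - 8q_H - 2(q_Y) = 0.
Yarrow's first-order condition: 449 - 10q_Y - 2(q_H) = 0.
So q_H = (465 - 2q_Y)/8 and q_Y = (449 - 2q_H)/10.
Solving the pair: q_H = 938/19, q_Y = 1331/38.

35.03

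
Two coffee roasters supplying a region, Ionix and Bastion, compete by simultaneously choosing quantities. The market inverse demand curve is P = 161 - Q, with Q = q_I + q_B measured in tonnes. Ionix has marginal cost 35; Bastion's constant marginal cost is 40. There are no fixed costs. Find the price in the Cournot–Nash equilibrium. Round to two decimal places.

78.67

Ionix's profit: π_I = (161 - Q)q_I - (35q_I). Setting ∂π_I/∂q_I = 0: 126 - 2q_I - (q_B) = 0.
Bastion's first-order condition: 121 - 2q_B - (q_I) = 0.
So q_I = (126 - q_B)/2 and q_B = (121 - q_I)/2.
Substituting one into the other gives q_I = 131/3 and q_B = 116/3.
Total output Q = 247/3, so price P = 161 - 247/3 = 236/3.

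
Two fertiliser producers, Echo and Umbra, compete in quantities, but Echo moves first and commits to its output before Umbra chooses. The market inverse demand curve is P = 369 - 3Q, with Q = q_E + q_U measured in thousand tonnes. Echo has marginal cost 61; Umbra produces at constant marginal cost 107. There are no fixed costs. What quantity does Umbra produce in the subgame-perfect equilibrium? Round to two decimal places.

14.17

The follower Umbra best-responds to any q_E: π_U = (369 - 3Q)q_U - 107q_U.
∂π_U/∂q_U = 262 - 3q_E - 6q_U = 0 gives the reaction function q_U = (262 - 3q_E)/6.
The leader anticipates this reaction. Substituting into P = 369 - 3Q gives P = 238 - (3/2)q_E, so π_E = (238 - (3/2)q_E)q_E - 61q_E.
Maximising: ∂π_E/∂q_E = 177 - 3q_E = 0, giving q_E = 59.
Then q_U = (262 - 3·59)/6 = 85/6.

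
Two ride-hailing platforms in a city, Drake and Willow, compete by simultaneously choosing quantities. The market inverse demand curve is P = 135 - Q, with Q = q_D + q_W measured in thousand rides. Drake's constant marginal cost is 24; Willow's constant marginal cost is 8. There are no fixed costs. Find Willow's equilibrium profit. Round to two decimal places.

2272.11

Drake's profit: π_D = (135 - Q)q_D - (24q_D). Setting ∂π_D/∂q_D = 0: 111 - 2q_D - (q_W) = 0.
Willow's first-order condition: 127 - 2q_W - (q_D) = 0.
So q_D = (111 - q_W)/2 and q_W = (127 - q_D)/2.
Solving the pair: q_D = 95/3, q_W = 143/3.
Price P = 135 - 238/3 = 167/3.
Willow's profit: (167/3 - 8)·(143/3) = 2272.1111.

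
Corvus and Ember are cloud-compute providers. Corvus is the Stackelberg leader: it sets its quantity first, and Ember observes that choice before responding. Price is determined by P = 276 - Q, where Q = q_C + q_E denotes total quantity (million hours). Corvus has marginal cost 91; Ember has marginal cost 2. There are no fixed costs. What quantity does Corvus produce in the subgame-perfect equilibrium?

48

The follower Ember best-responds to any q_C: π_E = (276 - Q)q_E - 2q_E.
Setting the follower's marginal profit to zero, 274 - q_C - 2q_E = 0, i.e. q_E = (274 - q_C)/2.
Corvus substitutes q_E(q_C) into its own profit: π_C = q_C(276 - q_C - (274 - q_C)/2) - 91q_C = (139 - (1/2)q_C)q_C - 91q_C.
Maximising: ∂π_C/∂q_C = 48 - q_C = 0, giving q_C = 48.
Then q_E = (274 - 48)/2 = 113.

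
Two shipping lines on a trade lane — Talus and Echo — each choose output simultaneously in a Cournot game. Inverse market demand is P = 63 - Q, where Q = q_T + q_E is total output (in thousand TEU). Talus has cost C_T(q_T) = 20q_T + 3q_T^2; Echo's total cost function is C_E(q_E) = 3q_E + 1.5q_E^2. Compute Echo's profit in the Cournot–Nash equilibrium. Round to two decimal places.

Talus's profit: π_T = (63 - Q)q_T - (20q_T + 3q_T²). Setting ∂π_T/∂q_T = 0: 43 - 8q_T - (q_E) = 0.
Echo's profit: π_E = (63 - Q)q_E - (3q_E + (3/2)q_E²). Setting ∂π_E/∂q_E = 0: 60 - 5q_E - (q_T) = 0.
So q_T = (43 - q_E)/8 and q_E = (60 - q_T)/5.
Substituting one into the other gives q_T = 155/39 and q_E = 437/39.
Price P = 63 - 592/39 = 1865/39.
Echo's profit: (1865/39)·(437/39) - 3·(437/39) - (3/2)(437/39)² = 313.8872.

313.89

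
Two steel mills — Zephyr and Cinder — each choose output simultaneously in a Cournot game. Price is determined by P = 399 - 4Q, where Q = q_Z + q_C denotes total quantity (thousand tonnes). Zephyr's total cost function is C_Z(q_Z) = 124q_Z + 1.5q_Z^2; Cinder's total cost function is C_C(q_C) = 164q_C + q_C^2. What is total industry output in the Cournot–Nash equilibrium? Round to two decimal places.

Zephyr's profit: π_Z = (399 - 4Q)q_Z - (124q_Z + (3/2)q_Z²). Setting ∂π_Z/∂q_Z = 0: 275 - 11q_Z - 4(q_C) = 0.
Cinder's profit: π_C = (399 - 4Q)q_C - (164q_C + q_C²). Setting ∂π_C/∂q_C = 0: 235 - 10q_C - 4(q_Z) = 0.
Best responses: q_Z = (275 - 4q_C)/11, q_C = (235 - 4q_Z)/10.
Solving the pair: q_Z = 905/47, q_C = 1485/94.
Total output Q = 905/47 + 1485/94 = 35.0532.

35.05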